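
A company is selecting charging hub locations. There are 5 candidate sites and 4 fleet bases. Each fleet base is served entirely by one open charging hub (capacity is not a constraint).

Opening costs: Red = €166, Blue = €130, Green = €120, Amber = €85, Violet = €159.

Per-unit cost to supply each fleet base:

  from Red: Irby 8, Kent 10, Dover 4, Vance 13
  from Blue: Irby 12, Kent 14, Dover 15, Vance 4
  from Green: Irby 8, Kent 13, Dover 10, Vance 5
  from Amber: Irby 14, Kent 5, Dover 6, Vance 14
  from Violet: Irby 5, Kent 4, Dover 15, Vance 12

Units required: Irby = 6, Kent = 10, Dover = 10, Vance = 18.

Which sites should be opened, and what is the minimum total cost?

For any fixed open set, each fleet base goes to its cheapest open site; total = fixed + service.
{Green, Amber}: Irby→Green 8·6=48, Kent→Amber 5·10=50, Dover→Amber 6·10=60, Vance→Green 5·18=90. Service 248; fixed 205; total 453.
{Blue, Amber}: Irby→Blue 12·6=72, Kent→Amber 5·10=50, Dover→Amber 6·10=60, Vance→Blue 4·18=72. Service 254; fixed 215; total 469.
{Green}: Irby→Green 8·6=48, Kent→Green 13·10=130, Dover→Green 10·10=100, Vance→Green 5·18=90. Service 368; fixed 120; total 488.
{Red, Blue, Green, Amber, Violet}: Irby→Violet 5·6=30, Kent→Violet 4·10=40, Dover→Red 4·10=40, Vance→Blue 4·18=72. Service 182; fixed 660; total 842.
No other subset beats 453.

Open Green and Amber; minimum total cost 453.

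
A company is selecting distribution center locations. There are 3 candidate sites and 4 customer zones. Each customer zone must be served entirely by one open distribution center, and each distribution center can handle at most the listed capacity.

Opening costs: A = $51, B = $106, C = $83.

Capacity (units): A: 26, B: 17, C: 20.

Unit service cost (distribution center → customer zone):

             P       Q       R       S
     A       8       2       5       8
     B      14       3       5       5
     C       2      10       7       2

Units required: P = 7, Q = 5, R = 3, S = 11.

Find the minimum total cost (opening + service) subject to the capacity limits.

Minimum total cost: 195

Open {A, C}: P→C 2·7=14, Q→A 2·5=10, R→A 5·3=15, S→C 2·11=22.
Loads: A carries 8/26, C carries 18/20. Service 61; fixed 134; total 195.
Next best feasible plan costs 220.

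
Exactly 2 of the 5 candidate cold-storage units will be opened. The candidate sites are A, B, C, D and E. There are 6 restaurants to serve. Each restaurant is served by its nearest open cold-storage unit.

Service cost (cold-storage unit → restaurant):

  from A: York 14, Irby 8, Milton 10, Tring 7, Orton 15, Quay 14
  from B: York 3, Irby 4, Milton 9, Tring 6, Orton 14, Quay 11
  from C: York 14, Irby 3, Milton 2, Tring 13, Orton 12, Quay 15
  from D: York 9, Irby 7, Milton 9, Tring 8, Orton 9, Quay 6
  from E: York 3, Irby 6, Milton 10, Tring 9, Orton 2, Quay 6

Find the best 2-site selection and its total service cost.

Choose C and E; total service cost 25.

With exactly 2 open, each restaurant uses its cheapest among the chosen.
{C, E}: York→E 3, Irby→C 3, Milton→C 2, Tring→E 9, Orton→E 2, Quay→E 6. Service cost 25.
{B, E}: service cost 30
{A, E}: service cost 34
Among all 10 size-2 choices, {C, E} is lowest.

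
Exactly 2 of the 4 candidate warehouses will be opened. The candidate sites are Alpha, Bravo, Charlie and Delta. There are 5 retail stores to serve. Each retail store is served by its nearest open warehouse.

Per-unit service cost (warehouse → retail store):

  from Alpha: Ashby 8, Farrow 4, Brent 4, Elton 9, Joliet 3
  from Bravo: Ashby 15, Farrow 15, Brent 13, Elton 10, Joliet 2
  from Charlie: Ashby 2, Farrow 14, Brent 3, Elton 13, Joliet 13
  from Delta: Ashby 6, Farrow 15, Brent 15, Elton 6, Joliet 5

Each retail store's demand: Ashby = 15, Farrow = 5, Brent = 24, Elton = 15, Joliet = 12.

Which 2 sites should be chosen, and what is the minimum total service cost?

With exactly 2 open, each retail store uses its cheapest among the chosen.
{Alpha, Charlie}: Ashby→Charlie 2·15=30, Farrow→Alpha 4·5=20, Brent→Charlie 3·24=72, Elton→Alpha 9·15=135, Joliet→Alpha 3·12=36. Service cost 293.
{Charlie, Delta}: service cost 322
{Alpha, Delta}: service cost 332
Among all 6 size-2 choices, {Alpha, Charlie} is lowest.

Choose Alpha and Charlie; total service cost 293.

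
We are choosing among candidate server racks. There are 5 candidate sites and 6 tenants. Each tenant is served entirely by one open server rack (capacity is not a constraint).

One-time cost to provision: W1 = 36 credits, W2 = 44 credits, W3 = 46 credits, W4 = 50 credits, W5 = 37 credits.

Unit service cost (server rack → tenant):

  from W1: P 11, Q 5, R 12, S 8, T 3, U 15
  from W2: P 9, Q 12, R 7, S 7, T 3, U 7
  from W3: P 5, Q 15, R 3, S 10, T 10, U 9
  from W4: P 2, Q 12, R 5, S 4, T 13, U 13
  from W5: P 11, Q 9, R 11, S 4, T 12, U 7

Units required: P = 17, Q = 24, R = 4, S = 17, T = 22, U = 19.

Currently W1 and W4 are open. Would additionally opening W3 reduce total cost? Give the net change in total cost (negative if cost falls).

Yes — net change −38 (cost falls by 38).

Current service cost with {W1, W4}: 555.
Adding W3: each tenant re-picks its cheapest; new service cost 471, saving 84.
Extra fixed cost: 46. Net change = 46 − 84 = -38.
(Totals: 641 → 603.)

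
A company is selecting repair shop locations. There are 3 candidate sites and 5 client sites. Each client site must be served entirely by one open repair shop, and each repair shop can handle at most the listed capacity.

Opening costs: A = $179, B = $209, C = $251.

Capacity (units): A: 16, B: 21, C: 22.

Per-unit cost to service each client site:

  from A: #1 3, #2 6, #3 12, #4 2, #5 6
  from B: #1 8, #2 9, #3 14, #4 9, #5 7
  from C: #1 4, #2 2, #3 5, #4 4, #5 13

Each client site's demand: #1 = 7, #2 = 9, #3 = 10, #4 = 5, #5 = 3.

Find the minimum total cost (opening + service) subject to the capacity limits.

Open {A, C}: #1→A 3·7=21, #2→C 2·9=18, #3→C 5·10=50, #4→A 2·5=10, #5→A 6·3=18.
Loads: A carries 15/16, C carries 19/22. Service 117; fixed 430; total 547.
Next best feasible plan costs 568.

Minimum total cost: 547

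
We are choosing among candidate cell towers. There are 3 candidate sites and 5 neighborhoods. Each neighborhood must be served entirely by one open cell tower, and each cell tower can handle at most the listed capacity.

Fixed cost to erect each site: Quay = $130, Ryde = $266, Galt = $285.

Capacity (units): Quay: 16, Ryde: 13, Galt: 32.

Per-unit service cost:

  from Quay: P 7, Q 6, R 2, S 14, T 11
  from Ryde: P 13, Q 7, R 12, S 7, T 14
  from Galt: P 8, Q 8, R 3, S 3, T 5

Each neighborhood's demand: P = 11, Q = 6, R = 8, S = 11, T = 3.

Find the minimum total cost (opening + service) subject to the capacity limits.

Minimum total cost: 603

Open {Quay, Galt}: P→Galt 8·11=88, Q→Quay 6·6=36, R→Quay 2·8=16, S→Galt 3·11=33, T→Galt 5·3=15.
Loads: Quay carries 14/16, Galt carries 25/32. Service 188; fixed 415; total 603.
Next best feasible plan costs 612.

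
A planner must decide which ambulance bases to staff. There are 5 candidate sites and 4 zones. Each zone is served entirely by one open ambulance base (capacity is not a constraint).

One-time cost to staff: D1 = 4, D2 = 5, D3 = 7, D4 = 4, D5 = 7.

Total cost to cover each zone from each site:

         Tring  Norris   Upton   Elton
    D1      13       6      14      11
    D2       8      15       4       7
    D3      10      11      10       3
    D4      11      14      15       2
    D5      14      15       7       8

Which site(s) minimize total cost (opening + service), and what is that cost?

For any fixed open set, each zone goes to its cheapest open site; total = fixed + service.
{D1, D2, D4}: Tring→D2 8, Norris→D1 6, Upton→D2 4, Elton→D4 2. Service 20; fixed 13; total 33.
{D1, D2}: service 25 + fixed 9 = 34
{D1, D2, D3}: Tring→D2 8, Norris→D1 6, Upton→D2 4, Elton→D3 3. Service 21; fixed 16; total 37.
{D1, D2, D3, D4, D5}: service 20 + fixed 27 = 47
No other subset beats 33.

Open D1, D2 and D4; minimum total cost 33.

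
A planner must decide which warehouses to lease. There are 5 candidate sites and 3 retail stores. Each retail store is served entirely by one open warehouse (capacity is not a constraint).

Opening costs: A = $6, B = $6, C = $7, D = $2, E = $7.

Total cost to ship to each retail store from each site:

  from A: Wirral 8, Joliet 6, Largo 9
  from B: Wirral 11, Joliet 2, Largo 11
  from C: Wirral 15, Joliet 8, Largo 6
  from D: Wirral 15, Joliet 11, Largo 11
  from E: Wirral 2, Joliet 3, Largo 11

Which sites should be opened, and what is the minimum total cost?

For any fixed open set, each retail store goes to its cheapest open site; total = fixed + service.
{E}: Wirral→E 2, Joliet→E 3, Largo→E 11. Service 16; fixed 7; total 23.
{C, E}: service 11 + fixed 14 = 25
{D, E}: Wirral→E 2, Joliet→E 3, Largo→D 11. Service 16; fixed 9; total 25.
{A, B, C, D, E}: Wirral→E 2, Joliet→B 2, Largo→C 6. Service 10; fixed 28; total 38.
No other subset beats 23.

Open E only; minimum total cost 23.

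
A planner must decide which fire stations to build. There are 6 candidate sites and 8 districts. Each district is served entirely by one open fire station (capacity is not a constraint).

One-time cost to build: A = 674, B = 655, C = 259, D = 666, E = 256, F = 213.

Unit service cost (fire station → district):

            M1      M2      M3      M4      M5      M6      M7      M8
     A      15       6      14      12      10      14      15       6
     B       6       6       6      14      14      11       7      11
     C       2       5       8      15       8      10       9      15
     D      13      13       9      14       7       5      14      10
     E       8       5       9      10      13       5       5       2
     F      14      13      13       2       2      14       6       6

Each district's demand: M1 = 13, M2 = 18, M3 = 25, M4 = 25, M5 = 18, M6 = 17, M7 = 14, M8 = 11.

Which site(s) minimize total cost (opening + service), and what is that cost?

Open E and F; minimum total cost 1151.

For any fixed open set, each district goes to its cheapest open site; total = fixed + service.
{E, F}: M1→E 8·13=104, M2→E 5·18=90, M3→E 9·25=225, M4→F 2·25=50, M5→F 2·18=36, M6→E 5·17=85, M7→E 5·14=70, M8→E 2·11=22. Service 682; fixed 469; total 1151.
{C, F}: service 722 + fixed 472 = 1194
{C, E, F}: service 579 + fixed 728 = 1307
{A, B, C, D, E, F}: service 529 + fixed 2723 = 3252
No other subset beats 1151.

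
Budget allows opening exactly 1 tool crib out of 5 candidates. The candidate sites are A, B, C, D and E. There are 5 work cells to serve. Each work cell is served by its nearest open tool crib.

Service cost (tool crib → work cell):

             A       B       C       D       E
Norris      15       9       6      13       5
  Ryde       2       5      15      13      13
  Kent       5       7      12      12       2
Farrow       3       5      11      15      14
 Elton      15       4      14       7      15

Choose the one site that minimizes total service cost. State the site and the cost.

Choose B only; total service cost 30.

With exactly 1 open, each work cell uses its cheapest among the chosen.
{B}: Norris→B 9, Ryde→B 5, Kent→B 7, Farrow→B 5, Elton→B 4. Service cost 30.
{A}: service cost 40
{E}: service cost 49
Among all 5 size-1 choices, {B} is lowest.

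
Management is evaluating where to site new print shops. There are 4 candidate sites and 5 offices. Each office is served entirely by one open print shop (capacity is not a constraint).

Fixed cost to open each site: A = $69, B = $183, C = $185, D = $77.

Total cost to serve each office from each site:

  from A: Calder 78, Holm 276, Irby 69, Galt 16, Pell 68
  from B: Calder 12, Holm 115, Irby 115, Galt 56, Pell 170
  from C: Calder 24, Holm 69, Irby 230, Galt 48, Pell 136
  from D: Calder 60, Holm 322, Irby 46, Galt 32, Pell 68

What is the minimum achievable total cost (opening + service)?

For any fixed open set, each office goes to its cheapest open site; total = fixed + service.
{A, C}: Calder→C 24, Holm→C 69, Irby→A 69, Galt→A 16, Pell→A 68. Service 246; fixed 254; total 500.
{C, D}: Calder→C 24, Holm→C 69, Irby→D 46, Galt→D 32, Pell→D 68. Service 239; fixed 262; total 501.
{A, B}: service 280 + fixed 252 = 532
{A, B, C, D}: service 211 + fixed 514 = 725
No other subset beats 500.

Minimum total cost: 500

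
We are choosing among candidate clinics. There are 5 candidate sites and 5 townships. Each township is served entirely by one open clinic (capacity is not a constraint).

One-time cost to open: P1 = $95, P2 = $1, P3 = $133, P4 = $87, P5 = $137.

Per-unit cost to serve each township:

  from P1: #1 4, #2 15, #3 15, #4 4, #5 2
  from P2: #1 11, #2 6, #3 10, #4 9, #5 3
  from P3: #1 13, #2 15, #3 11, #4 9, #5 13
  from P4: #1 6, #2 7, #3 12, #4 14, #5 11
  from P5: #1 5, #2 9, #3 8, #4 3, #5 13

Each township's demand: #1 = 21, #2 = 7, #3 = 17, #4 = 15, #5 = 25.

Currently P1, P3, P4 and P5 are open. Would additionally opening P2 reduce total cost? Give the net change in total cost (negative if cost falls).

Yes — net change −6 (cost falls by 6).

Current service cost with {P1, P3, P4, P5}: 364.
Adding P2: each township re-picks its cheapest; new service cost 357, saving 7.
Extra fixed cost: 1. Net change = 1 − 7 = -6.
(Totals: 816 → 810.)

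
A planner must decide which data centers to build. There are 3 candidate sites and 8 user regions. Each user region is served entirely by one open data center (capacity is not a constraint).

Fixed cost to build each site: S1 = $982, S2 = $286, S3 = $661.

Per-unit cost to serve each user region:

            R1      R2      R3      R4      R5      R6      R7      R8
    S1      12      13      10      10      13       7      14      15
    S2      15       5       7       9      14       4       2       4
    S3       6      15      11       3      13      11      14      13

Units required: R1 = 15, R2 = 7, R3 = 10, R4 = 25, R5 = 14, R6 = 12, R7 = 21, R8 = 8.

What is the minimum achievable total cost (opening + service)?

Minimum total cost: 1159

For any fixed open set, each user region goes to its cheapest open site; total = fixed + service.
{S2}: R1→S2 15·15=225, R2→S2 5·7=35, R3→S2 7·10=70, R4→S2 9·25=225, R5→S2 14·14=196, R6→S2 4·12=48, R7→S2 2·21=42, R8→S2 4·8=32. Service 873; fixed 286; total 1159.
{S2, S3}: service 574 + fixed 947 = 1521
{S3}: service 1092 + fixed 661 = 1753
{S1, S2, S3}: service 574 + fixed 1929 = 2503
No other subset beats 1159.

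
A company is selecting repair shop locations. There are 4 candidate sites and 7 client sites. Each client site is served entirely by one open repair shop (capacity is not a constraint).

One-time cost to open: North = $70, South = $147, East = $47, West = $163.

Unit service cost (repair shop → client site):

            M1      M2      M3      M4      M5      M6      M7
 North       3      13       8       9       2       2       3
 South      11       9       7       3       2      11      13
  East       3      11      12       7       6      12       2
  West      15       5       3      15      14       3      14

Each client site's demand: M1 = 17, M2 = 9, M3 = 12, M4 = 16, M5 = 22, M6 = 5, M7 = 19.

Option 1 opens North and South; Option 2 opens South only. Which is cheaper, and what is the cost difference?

Option 1: {North, South}: M1→North 3·17=51, M2→South 9·9=81, M3→South 7·12=84, M4→South 3·16=48, M5→North 2·22=44, M6→North 2·5=10, M7→North 3·19=57. Service 375; fixed 217; total 592.
Option 2: {South}: M1→South 11·17=187, M2→South 9·9=81, M3→South 7·12=84, M4→South 3·16=48, M5→South 2·22=44, M6→South 11·5=55, M7→South 13·19=247. Service 746; fixed 147; total 893.
Difference: |592 − 893| = 301.

Option 1 is cheaper by 301.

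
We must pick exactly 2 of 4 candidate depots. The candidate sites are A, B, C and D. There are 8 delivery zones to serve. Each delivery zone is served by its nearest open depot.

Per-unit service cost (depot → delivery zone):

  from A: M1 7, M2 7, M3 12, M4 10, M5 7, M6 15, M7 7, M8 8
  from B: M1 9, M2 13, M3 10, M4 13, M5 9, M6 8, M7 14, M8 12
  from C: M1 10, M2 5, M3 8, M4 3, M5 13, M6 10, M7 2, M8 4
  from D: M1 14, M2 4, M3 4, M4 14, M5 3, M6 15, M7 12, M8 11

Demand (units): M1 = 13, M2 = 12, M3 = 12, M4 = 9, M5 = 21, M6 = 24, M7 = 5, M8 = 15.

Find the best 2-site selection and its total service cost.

With exactly 2 open, each delivery zone uses its cheapest among the chosen.
{C, D}: M1→C 10·13=130, M2→D 4·12=48, M3→D 4·12=48, M4→C 3·9=27, M5→D 3·21=63, M6→C 10·24=240, M7→C 2·5=10, M8→C 4·15=60. Service cost 626.
{A, C}: service cost 731
{B, C}: service cost 751
Among all 6 size-2 choices, {C, D} is lowest.

Choose C and D; total service cost 626.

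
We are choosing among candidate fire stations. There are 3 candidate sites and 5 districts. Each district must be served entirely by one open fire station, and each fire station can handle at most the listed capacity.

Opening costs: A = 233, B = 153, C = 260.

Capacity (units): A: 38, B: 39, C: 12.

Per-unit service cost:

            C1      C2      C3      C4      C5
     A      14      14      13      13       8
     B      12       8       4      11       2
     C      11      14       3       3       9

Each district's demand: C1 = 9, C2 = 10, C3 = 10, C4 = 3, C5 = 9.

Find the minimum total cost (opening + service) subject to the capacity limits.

Open {B, C}: C1→C 11·9=99, C2→B 8·10=80, C3→B 4·10=40, C4→C 3·3=9, C5→B 2·9=18.
Loads: B carries 29/39, C carries 12/12. Service 246; fixed 413; total 659.
Next best feasible plan costs 668.

Minimum total cost: 659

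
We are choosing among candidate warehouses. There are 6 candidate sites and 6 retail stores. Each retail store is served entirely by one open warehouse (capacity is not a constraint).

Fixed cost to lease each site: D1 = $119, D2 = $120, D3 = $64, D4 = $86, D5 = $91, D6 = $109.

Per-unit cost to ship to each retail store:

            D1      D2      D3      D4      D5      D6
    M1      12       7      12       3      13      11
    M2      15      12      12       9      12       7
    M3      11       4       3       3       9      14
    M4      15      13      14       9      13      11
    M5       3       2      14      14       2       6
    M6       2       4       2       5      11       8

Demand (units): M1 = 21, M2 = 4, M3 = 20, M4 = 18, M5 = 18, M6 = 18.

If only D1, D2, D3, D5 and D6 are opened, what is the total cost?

Total cost: 1008

Each retail store is assigned to its cheapest site among the open ones.
{D1, D2, D3, D5, D6}: M1→D2 7·21=147, M2→D6 7·4=28, M3→D3 3·20=60, M4→D6 11·18=198, M5→D2 2·18=36, M6→D1 2·18=36. Service 505; fixed 503; total 1008.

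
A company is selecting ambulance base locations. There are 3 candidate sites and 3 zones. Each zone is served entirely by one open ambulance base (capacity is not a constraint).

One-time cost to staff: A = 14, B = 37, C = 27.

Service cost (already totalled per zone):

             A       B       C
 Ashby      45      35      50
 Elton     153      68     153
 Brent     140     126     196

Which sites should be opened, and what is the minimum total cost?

Open B only; minimum total cost 266.

For any fixed open set, each zone goes to its cheapest open site; total = fixed + service.
{B}: Ashby→B 35, Elton→B 68, Brent→B 126. Service 229; fixed 37; total 266.
{A, B}: Ashby→B 35, Elton→B 68, Brent→B 126. Service 229; fixed 51; total 280.
{B, C}: service 229 + fixed 64 = 293
{A, B, C}: Ashby→B 35, Elton→B 68, Brent→B 126. Service 229; fixed 78; total 307.
(All 7 nonempty subsets were checked; B only is lowest.)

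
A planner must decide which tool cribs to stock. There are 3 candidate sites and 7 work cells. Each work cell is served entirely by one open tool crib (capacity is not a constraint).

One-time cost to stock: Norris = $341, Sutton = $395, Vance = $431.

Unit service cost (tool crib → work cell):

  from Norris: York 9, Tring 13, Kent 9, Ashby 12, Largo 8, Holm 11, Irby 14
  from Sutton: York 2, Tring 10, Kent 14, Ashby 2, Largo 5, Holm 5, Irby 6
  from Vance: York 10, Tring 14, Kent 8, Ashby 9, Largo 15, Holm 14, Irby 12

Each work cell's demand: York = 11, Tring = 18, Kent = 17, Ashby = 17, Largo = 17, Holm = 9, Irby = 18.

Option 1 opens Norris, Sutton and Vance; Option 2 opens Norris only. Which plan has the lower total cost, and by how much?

Option 1: {Norris, Sutton, Vance}: York→Sutton 2·11=22, Tring→Sutton 10·18=180, Kent→Vance 8·17=136, Ashby→Sutton 2·17=34, Largo→Sutton 5·17=85, Holm→Sutton 5·9=45, Irby→Sutton 6·18=108. Service 610; fixed 1167; total 1777.
Option 2: {Norris}: York→Norris 9·11=99, Tring→Norris 13·18=234, Kent→Norris 9·17=153, Ashby→Norris 12·17=204, Largo→Norris 8·17=136, Holm→Norris 11·9=99, Irby→Norris 14·18=252. Service 1177; fixed 341; total 1518.
Difference: |1777 − 1518| = 259.

Option 2 is cheaper by 259.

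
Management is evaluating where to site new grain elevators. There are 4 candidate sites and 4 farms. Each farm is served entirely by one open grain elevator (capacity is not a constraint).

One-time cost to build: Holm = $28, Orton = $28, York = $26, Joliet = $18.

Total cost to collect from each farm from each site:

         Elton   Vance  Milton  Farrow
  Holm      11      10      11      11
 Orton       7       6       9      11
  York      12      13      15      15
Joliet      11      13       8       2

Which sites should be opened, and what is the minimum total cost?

Open Joliet only; minimum total cost 52.

For any fixed open set, each farm goes to its cheapest open site; total = fixed + service.
{Joliet}: Elton→Joliet 11, Vance→Joliet 13, Milton→Joliet 8, Farrow→Joliet 2. Service 34; fixed 18; total 52.
{Orton}: Elton→Orton 7, Vance→Orton 6, Milton→Orton 9, Farrow→Orton 11. Service 33; fixed 28; total 61.
{Orton, Joliet}: service 23 + fixed 46 = 69
{Holm, Orton, York, Joliet}: Elton→Orton 7, Vance→Orton 6, Milton→Joliet 8, Farrow→Joliet 2. Service 23; fixed 100; total 123.
No other subset beats 52.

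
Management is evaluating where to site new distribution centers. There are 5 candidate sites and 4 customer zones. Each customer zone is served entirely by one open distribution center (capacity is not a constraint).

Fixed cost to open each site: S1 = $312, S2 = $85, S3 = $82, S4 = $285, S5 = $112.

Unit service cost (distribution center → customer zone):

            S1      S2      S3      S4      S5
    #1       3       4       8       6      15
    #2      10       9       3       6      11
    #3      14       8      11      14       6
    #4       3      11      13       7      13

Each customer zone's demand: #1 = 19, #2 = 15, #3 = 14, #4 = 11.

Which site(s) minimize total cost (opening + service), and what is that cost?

Open S2 and S3; minimum total cost 521.

For any fixed open set, each customer zone goes to its cheapest open site; total = fixed + service.
{S2, S3}: #1→S2 4·19=76, #2→S3 3·15=45, #3→S2 8·14=112, #4→S2 11·11=121. Service 354; fixed 167; total 521.
{S2}: service 444 + fixed 85 = 529
{S3}: #1→S3 8·19=152, #2→S3 3·15=45, #3→S3 11·14=154, #4→S3 13·11=143. Service 494; fixed 82; total 576.
{S1, S2, S3, S4, S5}: service 219 + fixed 876 = 1095
No other subset beats 521.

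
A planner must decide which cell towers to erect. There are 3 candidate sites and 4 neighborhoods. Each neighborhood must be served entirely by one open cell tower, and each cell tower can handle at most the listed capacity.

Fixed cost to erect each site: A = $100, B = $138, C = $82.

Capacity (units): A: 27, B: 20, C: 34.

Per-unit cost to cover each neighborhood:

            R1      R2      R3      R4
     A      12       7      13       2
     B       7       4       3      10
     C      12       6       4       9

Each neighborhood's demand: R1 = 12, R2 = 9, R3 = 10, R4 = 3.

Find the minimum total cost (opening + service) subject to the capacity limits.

Minimum total cost: 347

Open {C}: R1→C 12·12=144, R2→C 6·9=54, R3→C 4·10=40, R4→C 9·3=27.
Loads: C carries 34/34. Service 265; fixed 82; total 347.
Next best feasible plan costs 425.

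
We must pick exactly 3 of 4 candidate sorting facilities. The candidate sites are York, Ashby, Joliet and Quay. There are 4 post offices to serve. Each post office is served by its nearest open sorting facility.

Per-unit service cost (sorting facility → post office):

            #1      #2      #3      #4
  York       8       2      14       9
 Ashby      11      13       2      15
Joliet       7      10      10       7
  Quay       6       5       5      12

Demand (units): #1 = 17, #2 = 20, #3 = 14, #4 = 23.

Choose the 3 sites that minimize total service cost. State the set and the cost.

With exactly 3 open, each post office uses its cheapest among the chosen.
{York, Ashby, Joliet}: #1→Joliet 7·17=119, #2→York 2·20=40, #3→Ashby 2·14=28, #4→Joliet 7·23=161. Service cost 348.
{York, Joliet, Quay}: service cost 373
{York, Ashby, Quay}: service cost 377
Among all 4 size-3 choices, {York, Ashby, Joliet} is lowest.

Choose York, Ashby and Joliet; total service cost 348.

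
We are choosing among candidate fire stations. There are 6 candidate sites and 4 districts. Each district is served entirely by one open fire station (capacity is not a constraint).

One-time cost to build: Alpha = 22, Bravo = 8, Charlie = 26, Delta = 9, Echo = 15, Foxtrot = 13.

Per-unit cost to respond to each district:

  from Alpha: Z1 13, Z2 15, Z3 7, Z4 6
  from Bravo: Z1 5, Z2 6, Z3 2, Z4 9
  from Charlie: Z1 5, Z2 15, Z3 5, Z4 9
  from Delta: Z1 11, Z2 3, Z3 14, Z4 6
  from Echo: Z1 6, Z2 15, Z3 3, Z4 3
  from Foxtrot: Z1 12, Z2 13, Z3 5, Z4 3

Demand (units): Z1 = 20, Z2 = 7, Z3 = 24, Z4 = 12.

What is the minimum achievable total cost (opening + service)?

For any fixed open set, each district goes to its cheapest open site; total = fixed + service.
{Bravo, Delta, Foxtrot}: Z1→Bravo 5·20=100, Z2→Delta 3·7=21, Z3→Bravo 2·24=48, Z4→Foxtrot 3·12=36. Service 205; fixed 30; total 235.
{Bravo, Delta, Echo}: Z1→Bravo 5·20=100, Z2→Delta 3·7=21, Z3→Bravo 2·24=48, Z4→Echo 3·12=36. Service 205; fixed 32; total 237.
{Bravo, Foxtrot}: Z1→Bravo 5·20=100, Z2→Bravo 6·7=42, Z3→Bravo 2·24=48, Z4→Foxtrot 3·12=36. Service 226; fixed 21; total 247.
{Alpha, Bravo, Charlie, Delta, Echo, Foxtrot}: Z1→Bravo 5·20=100, Z2→Delta 3·7=21, Z3→Bravo 2·24=48, Z4→Echo 3·12=36. Service 205; fixed 93; total 298.
No other subset beats 235.

Minimum total cost: 235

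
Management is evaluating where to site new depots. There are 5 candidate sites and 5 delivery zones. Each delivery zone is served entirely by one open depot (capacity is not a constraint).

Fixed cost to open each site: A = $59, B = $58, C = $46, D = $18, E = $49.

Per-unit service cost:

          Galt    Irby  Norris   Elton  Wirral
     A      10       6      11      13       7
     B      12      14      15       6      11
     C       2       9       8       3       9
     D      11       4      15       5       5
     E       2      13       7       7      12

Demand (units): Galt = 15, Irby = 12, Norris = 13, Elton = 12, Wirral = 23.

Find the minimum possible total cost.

For any fixed open set, each delivery zone goes to its cheapest open site; total = fixed + service.
{C, D}: Galt→C 2·15=30, Irby→D 4·12=48, Norris→C 8·13=104, Elton→C 3·12=36, Wirral→D 5·23=115. Service 333; fixed 64; total 397.
{D, E}: service 344 + fixed 67 = 411
{C, D, E}: Galt→C 2·15=30, Irby→D 4·12=48, Norris→E 7·13=91, Elton→C 3·12=36, Wirral→D 5·23=115. Service 320; fixed 113; total 433.
{A, B, C, D, E}: service 320 + fixed 230 = 550
No other subset beats 397.

Minimum total cost: 397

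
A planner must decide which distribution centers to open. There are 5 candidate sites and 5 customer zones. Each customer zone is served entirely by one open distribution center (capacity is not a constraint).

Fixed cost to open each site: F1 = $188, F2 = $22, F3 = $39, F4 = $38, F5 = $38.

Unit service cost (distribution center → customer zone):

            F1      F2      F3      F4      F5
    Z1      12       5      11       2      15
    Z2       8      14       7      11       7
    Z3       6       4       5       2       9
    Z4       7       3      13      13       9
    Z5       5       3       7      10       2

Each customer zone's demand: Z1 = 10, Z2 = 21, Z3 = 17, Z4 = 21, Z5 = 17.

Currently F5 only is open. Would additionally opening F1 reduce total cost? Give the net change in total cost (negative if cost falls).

No — net change +65 (cost rises by 65).

Current service cost with {F5}: 673.
Adding F1: each customer zone re-picks its cheapest; new service cost 550, saving 123.
Extra fixed cost: 188. Net change = 188 − 123 = 65.
(Totals: 711 → 776.)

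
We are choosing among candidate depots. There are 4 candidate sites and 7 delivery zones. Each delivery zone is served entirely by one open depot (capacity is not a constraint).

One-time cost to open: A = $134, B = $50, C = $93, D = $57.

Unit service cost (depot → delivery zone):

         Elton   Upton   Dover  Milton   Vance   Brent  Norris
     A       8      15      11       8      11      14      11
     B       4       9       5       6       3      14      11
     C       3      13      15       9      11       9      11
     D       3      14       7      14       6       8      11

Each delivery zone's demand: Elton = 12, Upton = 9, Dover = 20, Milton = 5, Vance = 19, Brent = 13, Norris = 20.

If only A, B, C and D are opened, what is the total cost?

Each delivery zone is assigned to its cheapest site among the open ones.
{A, B, C, D}: Elton→C 3·12=36, Upton→B 9·9=81, Dover→B 5·20=100, Milton→B 6·5=30, Vance→B 3·19=57, Brent→D 8·13=104, Norris→A 11·20=220. Service 628; fixed 334; total 962.

Total cost: 962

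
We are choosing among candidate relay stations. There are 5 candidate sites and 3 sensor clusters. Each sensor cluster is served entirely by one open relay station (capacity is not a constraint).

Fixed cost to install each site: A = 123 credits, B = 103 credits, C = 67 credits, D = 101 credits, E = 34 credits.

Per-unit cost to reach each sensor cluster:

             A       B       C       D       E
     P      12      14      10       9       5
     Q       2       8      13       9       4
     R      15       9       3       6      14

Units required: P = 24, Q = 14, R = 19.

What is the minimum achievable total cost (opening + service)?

For any fixed open set, each sensor cluster goes to its cheapest open site; total = fixed + service.
{C, E}: P→E 5·24=120, Q→E 4·14=56, R→C 3·19=57. Service 233; fixed 101; total 334.
{D, E}: service 290 + fixed 135 = 425
{A, C, E}: P→E 5·24=120, Q→A 2·14=28, R→C 3·19=57. Service 205; fixed 224; total 429.
{A, B, C, D, E}: P→E 5·24=120, Q→A 2·14=28, R→C 3·19=57. Service 205; fixed 428; total 633.
No other subset beats 334.

Minimum total cost: 334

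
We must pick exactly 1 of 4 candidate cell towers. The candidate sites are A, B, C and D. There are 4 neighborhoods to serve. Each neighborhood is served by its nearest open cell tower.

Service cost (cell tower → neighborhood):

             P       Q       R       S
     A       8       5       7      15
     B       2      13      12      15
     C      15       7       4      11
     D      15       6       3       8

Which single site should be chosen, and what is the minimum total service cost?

With exactly 1 open, each neighborhood uses its cheapest among the chosen.
{D}: P→D 15, Q→D 6, R→D 3, S→D 8. Service cost 32.
{A}: service cost 35
{C}: service cost 37
Among all 4 size-1 choices, {D} is lowest.

Choose D only; total service cost 32.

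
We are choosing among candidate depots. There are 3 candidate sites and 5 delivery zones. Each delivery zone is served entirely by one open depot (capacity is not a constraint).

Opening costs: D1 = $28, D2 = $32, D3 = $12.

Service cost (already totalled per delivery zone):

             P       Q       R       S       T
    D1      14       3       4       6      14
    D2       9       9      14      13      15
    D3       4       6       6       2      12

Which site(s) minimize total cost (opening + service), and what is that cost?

Open D3 only; minimum total cost 42.

For any fixed open set, each delivery zone goes to its cheapest open site; total = fixed + service.
{D3}: P→D3 4, Q→D3 6, R→D3 6, S→D3 2, T→D3 12. Service 30; fixed 12; total 42.
{D1, D3}: P→D3 4, Q→D1 3, R→D1 4, S→D3 2, T→D3 12. Service 25; fixed 40; total 65.
{D1}: service 41 + fixed 28 = 69
{D1, D2, D3}: service 25 + fixed 72 = 97
(All 7 nonempty subsets were checked; D3 only is lowest.)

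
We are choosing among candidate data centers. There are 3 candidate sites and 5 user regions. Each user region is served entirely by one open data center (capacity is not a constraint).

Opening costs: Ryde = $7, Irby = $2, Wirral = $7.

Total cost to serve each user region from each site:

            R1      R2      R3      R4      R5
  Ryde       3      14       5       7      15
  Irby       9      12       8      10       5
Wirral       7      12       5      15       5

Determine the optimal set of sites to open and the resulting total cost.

Open Ryde and Irby; minimum total cost 41.

For any fixed open set, each user region goes to its cheapest open site; total = fixed + service.
{Ryde, Irby}: R1→Ryde 3, R2→Irby 12, R3→Ryde 5, R4→Ryde 7, R5→Irby 5. Service 32; fixed 9; total 41.
{Ryde, Wirral}: service 32 + fixed 14 = 46
{Irby}: R1→Irby 9, R2→Irby 12, R3→Irby 8, R4→Irby 10, R5→Irby 5. Service 44; fixed 2; total 46.
{Ryde, Irby, Wirral}: service 32 + fixed 16 = 48
(All 7 nonempty subsets were checked; Ryde and Irby is lowest.)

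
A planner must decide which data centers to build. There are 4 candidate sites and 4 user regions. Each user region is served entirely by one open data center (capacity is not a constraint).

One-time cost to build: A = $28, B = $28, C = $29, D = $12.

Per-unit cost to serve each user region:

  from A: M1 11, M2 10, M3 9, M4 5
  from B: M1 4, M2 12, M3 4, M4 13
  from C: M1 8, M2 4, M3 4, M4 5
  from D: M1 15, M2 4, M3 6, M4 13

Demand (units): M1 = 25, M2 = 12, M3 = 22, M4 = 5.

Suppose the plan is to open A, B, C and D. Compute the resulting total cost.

Each user region is assigned to its cheapest site among the open ones.
{A, B, C, D}: M1→B 4·25=100, M2→C 4·12=48, M3→B 4·22=88, M4→A 5·5=25. Service 261; fixed 97; total 358.

Total cost: 358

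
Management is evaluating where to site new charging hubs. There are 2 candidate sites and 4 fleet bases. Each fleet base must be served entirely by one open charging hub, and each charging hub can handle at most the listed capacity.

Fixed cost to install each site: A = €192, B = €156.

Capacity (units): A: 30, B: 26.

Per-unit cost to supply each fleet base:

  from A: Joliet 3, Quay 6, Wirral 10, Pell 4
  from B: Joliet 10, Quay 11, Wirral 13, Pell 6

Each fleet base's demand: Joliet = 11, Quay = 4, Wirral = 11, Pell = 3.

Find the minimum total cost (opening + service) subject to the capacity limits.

Minimum total cost: 371

Open {A}: Joliet→A 3·11=33, Quay→A 6·4=24, Wirral→A 10·11=110, Pell→A 4·3=12.
Loads: A carries 29/30. Service 179; fixed 192; total 371.
Next best feasible plan costs 527.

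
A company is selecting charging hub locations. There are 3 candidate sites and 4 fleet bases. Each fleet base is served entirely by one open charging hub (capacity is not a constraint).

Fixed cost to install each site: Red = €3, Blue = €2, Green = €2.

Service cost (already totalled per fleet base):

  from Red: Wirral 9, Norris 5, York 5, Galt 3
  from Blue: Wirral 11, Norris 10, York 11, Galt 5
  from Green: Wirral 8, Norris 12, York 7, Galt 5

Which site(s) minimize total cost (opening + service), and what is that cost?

Open Red only; minimum total cost 25.

For any fixed open set, each fleet base goes to its cheapest open site; total = fixed + service.
{Red}: Wirral→Red 9, Norris→Red 5, York→Red 5, Galt→Red 3. Service 22; fixed 3; total 25.
{Red, Green}: Wirral→Green 8, Norris→Red 5, York→Red 5, Galt→Red 3. Service 21; fixed 5; total 26.
{Red, Blue}: service 22 + fixed 5 = 27
{Red, Blue, Green}: service 21 + fixed 7 = 28
No other subset beats 25.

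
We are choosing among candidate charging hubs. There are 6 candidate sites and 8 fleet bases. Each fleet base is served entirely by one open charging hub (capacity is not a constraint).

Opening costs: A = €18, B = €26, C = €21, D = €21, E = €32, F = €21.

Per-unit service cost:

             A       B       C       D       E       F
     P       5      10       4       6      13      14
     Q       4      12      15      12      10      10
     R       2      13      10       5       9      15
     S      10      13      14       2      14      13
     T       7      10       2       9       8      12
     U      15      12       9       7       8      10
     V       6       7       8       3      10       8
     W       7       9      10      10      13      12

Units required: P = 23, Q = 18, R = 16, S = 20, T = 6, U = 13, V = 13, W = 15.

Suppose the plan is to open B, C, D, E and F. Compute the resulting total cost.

Total cost: 790

Each fleet base is assigned to its cheapest site among the open ones.
{B, C, D, E, F}: P→C 4·23=92, Q→E 10·18=180, R→D 5·16=80, S→D 2·20=40, T→C 2·6=12, U→D 7·13=91, V→D 3·13=39, W→B 9·15=135. Service 669; fixed 121; total 790.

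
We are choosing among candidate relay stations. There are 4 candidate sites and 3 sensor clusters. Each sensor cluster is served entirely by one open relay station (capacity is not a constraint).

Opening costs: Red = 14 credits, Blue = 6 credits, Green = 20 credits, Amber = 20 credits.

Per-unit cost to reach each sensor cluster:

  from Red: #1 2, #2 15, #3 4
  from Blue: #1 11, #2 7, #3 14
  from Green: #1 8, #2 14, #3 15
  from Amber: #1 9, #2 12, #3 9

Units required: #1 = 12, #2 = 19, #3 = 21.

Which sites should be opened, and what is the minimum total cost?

Open Red and Blue; minimum total cost 261.

For any fixed open set, each sensor cluster goes to its cheapest open site; total = fixed + service.
{Red, Blue}: #1→Red 2·12=24, #2→Blue 7·19=133, #3→Red 4·21=84. Service 241; fixed 20; total 261.
{Red, Blue, Green}: #1→Red 2·12=24, #2→Blue 7·19=133, #3→Red 4·21=84. Service 241; fixed 40; total 281.
{Red, Blue, Amber}: service 241 + fixed 40 = 281
{Red, Blue, Green, Amber}: service 241 + fixed 60 = 301
No other subset beats 261.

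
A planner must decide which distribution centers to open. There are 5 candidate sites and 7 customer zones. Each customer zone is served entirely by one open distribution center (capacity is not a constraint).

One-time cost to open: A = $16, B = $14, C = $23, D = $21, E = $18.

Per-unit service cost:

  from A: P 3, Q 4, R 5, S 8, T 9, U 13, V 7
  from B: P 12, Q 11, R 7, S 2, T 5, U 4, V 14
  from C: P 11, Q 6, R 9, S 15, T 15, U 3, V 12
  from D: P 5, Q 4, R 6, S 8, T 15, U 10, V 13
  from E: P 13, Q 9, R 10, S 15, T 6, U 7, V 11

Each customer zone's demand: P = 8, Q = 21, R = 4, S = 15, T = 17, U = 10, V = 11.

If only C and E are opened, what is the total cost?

Total cost: 769

Each customer zone is assigned to its cheapest site among the open ones.
{C, E}: P→C 11·8=88, Q→C 6·21=126, R→C 9·4=36, S→C 15·15=225, T→E 6·17=102, U→C 3·10=30, V→E 11·11=121. Service 728; fixed 41; total 769.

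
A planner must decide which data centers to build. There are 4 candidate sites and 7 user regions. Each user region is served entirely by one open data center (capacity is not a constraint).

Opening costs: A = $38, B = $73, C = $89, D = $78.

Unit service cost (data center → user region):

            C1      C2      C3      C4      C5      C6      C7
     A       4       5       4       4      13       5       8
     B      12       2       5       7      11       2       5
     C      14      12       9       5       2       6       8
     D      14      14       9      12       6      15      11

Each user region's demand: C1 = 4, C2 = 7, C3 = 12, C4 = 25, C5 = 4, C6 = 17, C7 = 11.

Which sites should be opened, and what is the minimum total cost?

For any fixed open set, each user region goes to its cheapest open site; total = fixed + service.
{A, B}: C1→A 4·4=16, C2→B 2·7=14, C3→A 4·12=48, C4→A 4·25=100, C5→B 11·4=44, C6→B 2·17=34, C7→B 5·11=55. Service 311; fixed 111; total 422.
{A}: service 424 + fixed 38 = 462
{A, B, C}: service 275 + fixed 200 = 475
{A, B, C, D}: C1→A 4·4=16, C2→B 2·7=14, C3→A 4·12=48, C4→A 4·25=100, C5→C 2·4=8, C6→B 2·17=34, C7→B 5·11=55. Service 275; fixed 278; total 553.
(All 15 nonempty subsets were checked; A and B is lowest.)

Open A and B; minimum total cost 422.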